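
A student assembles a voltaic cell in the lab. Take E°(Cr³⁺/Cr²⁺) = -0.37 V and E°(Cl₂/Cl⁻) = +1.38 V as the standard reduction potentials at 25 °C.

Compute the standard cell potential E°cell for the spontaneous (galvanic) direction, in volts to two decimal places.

+1.75 V

The Cl₂/Cl⁻ couple has the higher reduction potential, so it is the cathode; Cr³⁺/Cr²⁺ is oxidised at the anode.
E°cell = E°(cathode) − E°(anode) = (+1.38) − (-0.37) = +1.75 V.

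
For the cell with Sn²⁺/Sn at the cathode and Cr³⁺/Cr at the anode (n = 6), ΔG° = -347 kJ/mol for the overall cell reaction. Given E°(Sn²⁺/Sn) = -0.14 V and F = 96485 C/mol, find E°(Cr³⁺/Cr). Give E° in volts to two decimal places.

E°cell = −ΔG°/(nF) = −(-347×10³)/((6)(96485)) = +0.599 V.
Since Sn²⁺/Sn is the cathode and Cr³⁺/Cr the anode, E°cell = E°(Sn²⁺/Sn) − E°(Cr³⁺/Cr).
So E°(Cr³⁺/Cr) = E°(Sn²⁺/Sn) − E°cell = (-0.14) − (+0.599) = -0.74 V.

-0.74 V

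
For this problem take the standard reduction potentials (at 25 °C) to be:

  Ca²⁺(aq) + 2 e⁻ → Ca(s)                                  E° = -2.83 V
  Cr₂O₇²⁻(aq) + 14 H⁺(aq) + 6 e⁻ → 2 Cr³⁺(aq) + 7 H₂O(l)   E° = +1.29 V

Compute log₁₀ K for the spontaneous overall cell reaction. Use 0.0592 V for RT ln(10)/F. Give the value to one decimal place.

Cathode: Cr₂O₇²⁻/Cr³⁺; anode: Ca²⁺/Ca. E°cell = +4.12 V, n = 6.
log K = nE°cell / 0.0592 = (6)(+4.12) / 0.0592 = 417.6.

417.6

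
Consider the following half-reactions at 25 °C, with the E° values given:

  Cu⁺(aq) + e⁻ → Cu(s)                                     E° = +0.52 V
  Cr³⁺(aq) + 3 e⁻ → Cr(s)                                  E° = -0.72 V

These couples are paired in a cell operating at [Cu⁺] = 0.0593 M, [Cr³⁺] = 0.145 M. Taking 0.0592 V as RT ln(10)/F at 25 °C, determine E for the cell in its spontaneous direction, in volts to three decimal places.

+1.184 V

Cu⁺/Cu is the cathode (higher E°), Cr³⁺/Cr the anode: E°cell = +0.52 − (-0.72) = +1.24 V, n = 3.
Overall: 3 Cu⁺(aq) + Cr(s) → 3 Cu(s) + Cr³⁺(aq)
Q = [Cr³⁺] / ([Cu⁺]^3); log Q = 2.842.
E = E° − (0.0592/n) log Q = +1.24 − (0.0592/3)(2.842) = +1.184 V.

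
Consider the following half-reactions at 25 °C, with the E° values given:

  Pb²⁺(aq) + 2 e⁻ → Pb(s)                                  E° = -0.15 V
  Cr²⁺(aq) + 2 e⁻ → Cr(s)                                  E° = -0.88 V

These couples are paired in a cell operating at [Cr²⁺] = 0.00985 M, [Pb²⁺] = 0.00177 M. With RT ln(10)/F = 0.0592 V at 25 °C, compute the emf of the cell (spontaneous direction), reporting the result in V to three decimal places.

+0.708 V

Pb²⁺/Pb is the cathode (higher E°), Cr²⁺/Cr the anode: E°cell = -0.15 − (-0.88) = +0.73 V, n = 2.
Overall: Pb²⁺(aq) + Cr(s) → Pb(s) + Cr²⁺(aq)
Q = [Cr²⁺] / ([Pb²⁺]); log Q = 0.745.
E = E° − (0.0592/n) log Q = +0.73 − (0.0592/2)(0.745) = +0.708 V.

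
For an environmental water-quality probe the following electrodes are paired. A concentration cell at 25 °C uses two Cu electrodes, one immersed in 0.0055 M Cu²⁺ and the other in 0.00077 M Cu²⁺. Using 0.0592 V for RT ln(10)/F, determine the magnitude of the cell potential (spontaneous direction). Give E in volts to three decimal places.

For a concentration cell E°cell = 0. The 0.0055 M side is the cathode (reduction is favoured where [Cu²⁺] is higher).
With n = 2, E = −(0.0592/2) log([Cu²⁺]ₐₙ/[Cu²⁺]꜀ₐₜ) = −(0.0592/2) log(0.00077/0.0055) = −(0.0592/2)(-0.854) = +0.025 V.

+0.025 V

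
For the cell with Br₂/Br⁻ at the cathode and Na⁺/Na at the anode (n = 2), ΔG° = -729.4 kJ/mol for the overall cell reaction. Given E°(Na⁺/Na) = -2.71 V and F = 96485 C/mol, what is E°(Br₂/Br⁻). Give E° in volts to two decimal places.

+1.07 V

E°cell = −ΔG°/(nF) = −(-729.4×10³)/((2)(96485)) = +3.780 V.
Since Br₂/Br⁻ is the cathode and Na⁺/Na the anode, E°cell = E°(Br₂/Br⁻) − E°(Na⁺/Na).
So E°(Br₂/Br⁻) = E°cell + E°(Na⁺/Na) = +3.780 + (-2.71) = +1.07 V.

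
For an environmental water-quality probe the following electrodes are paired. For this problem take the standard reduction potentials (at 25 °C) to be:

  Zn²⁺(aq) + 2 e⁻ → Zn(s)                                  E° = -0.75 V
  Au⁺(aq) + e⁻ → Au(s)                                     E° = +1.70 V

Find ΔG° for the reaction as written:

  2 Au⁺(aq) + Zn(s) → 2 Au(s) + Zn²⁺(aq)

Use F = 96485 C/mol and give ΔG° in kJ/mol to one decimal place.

As written, Au⁺/Au is reduced (cathode) and Zn²⁺/Zn is oxidised (anode), so E°cell = (+1.70) − (-0.75) = +2.45 V.
Balancing electrons gives n = 2.
ΔG° = −nFE° = −(2)(96485)(+2.45) = -472,777 J = -472.8 kJ/mol.

-472.8 kJ/mol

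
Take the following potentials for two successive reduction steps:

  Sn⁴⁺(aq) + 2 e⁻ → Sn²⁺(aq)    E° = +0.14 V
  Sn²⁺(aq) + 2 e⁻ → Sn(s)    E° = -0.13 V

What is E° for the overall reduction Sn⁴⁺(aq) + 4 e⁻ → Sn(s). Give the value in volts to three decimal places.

+0.005 V

Standard free energies of sequential steps add: ΔG°₃ = ΔG°₁ + ΔG°₂, so n₃E°₃ = n₁E°₁ + n₂E°₂.
E°₃ = (2×+0.14 + 2×-0.13) / 4 = (+0.020) / 4 = +0.005 V.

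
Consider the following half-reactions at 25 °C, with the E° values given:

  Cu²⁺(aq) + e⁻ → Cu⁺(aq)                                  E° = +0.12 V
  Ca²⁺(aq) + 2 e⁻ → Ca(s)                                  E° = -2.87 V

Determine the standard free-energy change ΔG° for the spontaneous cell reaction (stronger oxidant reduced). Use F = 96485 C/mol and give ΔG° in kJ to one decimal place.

Cu²⁺/Cu⁺ (E° = +0.12 V) is the cathode; Ca²⁺/Ca (E° = -2.87 V) is the anode, so E°cell = +2.99 V.
Balancing electrons gives n = 2 (lcm of 1 and 2).
ΔG° = −nFE° = −(2)(96485)(+2.99) = -576,980 J = -577.0 kJ.

-577.0 kJ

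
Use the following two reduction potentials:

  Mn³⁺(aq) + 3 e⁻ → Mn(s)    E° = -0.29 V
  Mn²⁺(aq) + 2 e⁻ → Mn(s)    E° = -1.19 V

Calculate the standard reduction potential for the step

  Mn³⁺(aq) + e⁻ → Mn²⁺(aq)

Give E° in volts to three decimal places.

+1.510 V

Sequential free energies add, so n₃E°₃ = n₁E°₁ + n₂E°₂.
With n₃ = 3, and the known step contributing 2×(-1.19) V, the unknown satisfies 1·E° = 3×(-0.29) − 2×(-1.19) = +1.510.
E° = +1.510 / 1 = +1.510 V.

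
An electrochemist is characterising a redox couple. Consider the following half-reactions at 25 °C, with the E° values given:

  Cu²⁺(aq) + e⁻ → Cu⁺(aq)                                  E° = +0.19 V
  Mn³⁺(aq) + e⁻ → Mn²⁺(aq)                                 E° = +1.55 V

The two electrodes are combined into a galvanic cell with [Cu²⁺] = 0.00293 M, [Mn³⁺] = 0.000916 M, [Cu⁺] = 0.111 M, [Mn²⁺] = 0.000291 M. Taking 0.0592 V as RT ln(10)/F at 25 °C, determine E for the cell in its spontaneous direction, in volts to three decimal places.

+1.483 V

Mn³⁺/Mn²⁺ is the cathode (higher E°), Cu²⁺/Cu⁺ the anode: E°cell = +1.55 − (+0.19) = +1.36 V, n = 1.
Overall: Mn³⁺(aq) + Cu⁺(aq) → Mn²⁺(aq) + Cu²⁺(aq)
Q = [Mn²⁺]·[Cu²⁺] / ([Mn³⁺]·[Cu⁺]); log Q = -2.076.
E = E° − (0.0592/n) log Q = +1.36 − (0.0592/1)(-2.076) = +1.483 V.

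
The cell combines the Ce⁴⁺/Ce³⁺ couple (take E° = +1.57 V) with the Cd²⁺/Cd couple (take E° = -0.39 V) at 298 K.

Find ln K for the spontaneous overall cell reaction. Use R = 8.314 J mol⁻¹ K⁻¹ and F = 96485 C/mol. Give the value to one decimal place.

Cathode: Ce⁴⁺/Ce³⁺; anode: Cd²⁺/Cd. E°cell = (+1.57) − (-0.39) = +1.96 V, with n = 2.
ΔG° = −nFE° = −RT ln K, so ln K = nFE°/(RT) = (2)(96485)(+1.96) / ((8.314)(298)) = 152.658.

152.7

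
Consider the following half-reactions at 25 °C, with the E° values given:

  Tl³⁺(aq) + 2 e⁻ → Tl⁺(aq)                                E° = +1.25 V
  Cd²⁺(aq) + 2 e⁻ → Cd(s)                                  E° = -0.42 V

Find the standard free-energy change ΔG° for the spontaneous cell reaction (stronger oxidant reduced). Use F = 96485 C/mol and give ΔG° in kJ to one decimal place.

Tl³⁺/Tl⁺ (E° = +1.25 V) is the cathode; Cd²⁺/Cd (E° = -0.42 V) is the anode, so E°cell = +1.67 V.
Balancing electrons gives n = 2 (lcm of 2 and 2).
ΔG° = −nFE° = −(2)(96485)(+1.67) = -322,260 J = -322.3 kJ.

-322.3 kJ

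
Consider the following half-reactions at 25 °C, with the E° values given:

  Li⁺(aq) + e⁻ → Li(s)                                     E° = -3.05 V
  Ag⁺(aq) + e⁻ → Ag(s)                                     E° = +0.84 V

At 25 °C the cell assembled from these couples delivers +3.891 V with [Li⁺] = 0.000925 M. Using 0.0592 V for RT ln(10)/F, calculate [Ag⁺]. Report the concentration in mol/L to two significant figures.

0.00096 M

Ag⁺/Ag is the cathode, Li⁺/Li the anode: E°cell = +3.89 V, n = 1.
Overall reaction: Ag⁺(aq) + Li(s) → Ag(s) + Li⁺(aq); Q = [Li⁺]^1/[Ag⁺]^1.
From E = E° − (0.0592/n) log Q: log Q = (E° − E)·n/0.0592 = (+3.89 − (+3.891))·1/0.0592 = -0.0169.
So 1·log[Ag⁺] = 1·log(0.000925) − log Q = -3.0339 − (-0.0169) = -3.0170; [Ag⁺] = 10^(-3.0170) ≈ 0.00096 M.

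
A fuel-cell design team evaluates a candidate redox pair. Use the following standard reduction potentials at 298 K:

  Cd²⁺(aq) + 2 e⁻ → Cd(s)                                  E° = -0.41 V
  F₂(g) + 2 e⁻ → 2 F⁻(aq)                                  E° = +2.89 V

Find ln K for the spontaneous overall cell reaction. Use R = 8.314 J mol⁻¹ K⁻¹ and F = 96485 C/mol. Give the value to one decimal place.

Cathode: F₂/F⁻; anode: Cd²⁺/Cd. E°cell = (+2.89) − (-0.41) = +3.30 V, with n = 2.
ΔG° = −nFE° = −RT ln K, so ln K = nFE°/(RT) = (2)(96485)(+3.30) / ((8.314)(298)) = 257.026.

257.0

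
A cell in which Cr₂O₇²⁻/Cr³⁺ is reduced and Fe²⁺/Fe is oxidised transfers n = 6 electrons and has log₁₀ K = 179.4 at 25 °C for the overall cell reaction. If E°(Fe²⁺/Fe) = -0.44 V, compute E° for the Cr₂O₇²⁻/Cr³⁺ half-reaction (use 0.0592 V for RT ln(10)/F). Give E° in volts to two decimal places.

E°cell = (0.0592/n)·log K = (0.0592/6)(179.4) = +1.770 V.
Since Cr₂O₇²⁻/Cr³⁺ is the cathode and Fe²⁺/Fe the anode, E°cell = E°(Cr₂O₇²⁻/Cr³⁺) − E°(Fe²⁺/Fe).
So E°(Cr₂O₇²⁻/Cr³⁺) = E°cell + E°(Fe²⁺/Fe) = +1.770 + (-0.44) = +1.33 V.

+1.33 V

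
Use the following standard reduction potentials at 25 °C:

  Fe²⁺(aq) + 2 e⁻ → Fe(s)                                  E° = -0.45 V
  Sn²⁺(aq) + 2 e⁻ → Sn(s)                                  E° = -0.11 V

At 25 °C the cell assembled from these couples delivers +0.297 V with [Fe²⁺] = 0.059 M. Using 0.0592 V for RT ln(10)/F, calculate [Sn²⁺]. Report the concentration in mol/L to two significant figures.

0.0021 M

Sn²⁺/Sn is the cathode, Fe²⁺/Fe the anode: E°cell = +0.34 V, n = 2.
Overall reaction: Sn²⁺(aq) + Fe(s) → Sn(s) + Fe²⁺(aq); Q = [Fe²⁺]^1/[Sn²⁺]^1.
From E = E° − (0.0592/n) log Q: log Q = (E° − E)·n/0.0592 = (+0.34 − (+0.297))·2/0.0592 = 1.4527.
So 1·log[Sn²⁺] = 1·log(0.059) − log Q = -1.2291 − (1.4527) = -2.6818; [Sn²⁺] = 10^(-2.6818) ≈ 0.0021 M.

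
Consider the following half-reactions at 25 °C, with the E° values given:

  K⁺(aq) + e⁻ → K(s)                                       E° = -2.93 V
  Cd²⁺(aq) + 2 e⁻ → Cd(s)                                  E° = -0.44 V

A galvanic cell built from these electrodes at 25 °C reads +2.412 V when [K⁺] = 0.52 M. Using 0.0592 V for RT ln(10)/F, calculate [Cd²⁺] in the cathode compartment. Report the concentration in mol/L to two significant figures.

Cd²⁺/Cd is the cathode, K⁺/K the anode: E°cell = +2.49 V, n = 2.
Overall reaction: Cd²⁺(aq) + 2 K(s) → Cd(s) + 2 K⁺(aq); Q = [K⁺]^2/[Cd²⁺]^1.
From E = E° − (0.0592/n) log Q: log Q = (E° − E)·n/0.0592 = (+2.49 − (+2.412))·2/0.0592 = 2.6351.
So 1·log[Cd²⁺] = 2·log(0.52) − log Q = -0.5680 − (2.6351) = -3.2031; [Cd²⁺] = 10^(-3.2031) ≈ 0.00063 M.

0.00063 M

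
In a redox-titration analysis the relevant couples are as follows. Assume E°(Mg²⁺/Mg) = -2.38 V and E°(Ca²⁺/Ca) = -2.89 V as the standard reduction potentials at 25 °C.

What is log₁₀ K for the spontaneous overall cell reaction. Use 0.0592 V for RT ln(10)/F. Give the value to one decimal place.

17.2

Cathode: Mg²⁺/Mg; anode: Ca²⁺/Ca. E°cell = +0.51 V, n = 2.
log K = nE°cell / 0.0592 = (2)(+0.51) / 0.0592 = 17.2.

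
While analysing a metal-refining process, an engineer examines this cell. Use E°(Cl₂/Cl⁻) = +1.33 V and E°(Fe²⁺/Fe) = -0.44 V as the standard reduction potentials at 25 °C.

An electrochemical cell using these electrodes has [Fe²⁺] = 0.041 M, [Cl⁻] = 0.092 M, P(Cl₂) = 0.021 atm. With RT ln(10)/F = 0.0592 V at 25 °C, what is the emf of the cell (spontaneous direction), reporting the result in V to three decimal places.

+1.823 V

Cl₂/Cl⁻ is the cathode (higher E°), Fe²⁺/Fe the anode: E°cell = +1.33 − (-0.44) = +1.77 V, n = 2.
Overall: Cl₂(g) + Fe(s) → 2 Cl⁻(aq) + Fe²⁺(aq)
Q = [Cl⁻]^2·[Fe²⁺] / (P(Cl₂)); log Q = -1.782.
E = E° − (0.0592/n) log Q = +1.77 − (0.0592/2)(-1.782) = +1.823 V.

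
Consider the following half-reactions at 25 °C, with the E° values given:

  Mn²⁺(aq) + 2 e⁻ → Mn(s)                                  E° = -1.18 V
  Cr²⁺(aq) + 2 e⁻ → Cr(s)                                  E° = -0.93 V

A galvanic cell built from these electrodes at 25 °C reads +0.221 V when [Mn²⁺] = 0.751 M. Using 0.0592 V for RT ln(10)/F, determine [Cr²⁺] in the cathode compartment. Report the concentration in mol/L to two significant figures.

Cr²⁺/Cr is the cathode, Mn²⁺/Mn the anode: E°cell = +0.25 V, n = 2.
Overall reaction: Cr²⁺(aq) + Mn(s) → Cr(s) + Mn²⁺(aq); Q = [Mn²⁺]^1/[Cr²⁺]^1.
From E = E° − (0.0592/n) log Q: log Q = (E° − E)·n/0.0592 = (+0.25 − (+0.221))·2/0.0592 = 0.9797.
So 1·log[Cr²⁺] = 1·log(0.751) − log Q = -0.1244 − (0.9797) = -1.1041; [Cr²⁺] = 10^(-1.1041) ≈ 0.079 M.

0.079 M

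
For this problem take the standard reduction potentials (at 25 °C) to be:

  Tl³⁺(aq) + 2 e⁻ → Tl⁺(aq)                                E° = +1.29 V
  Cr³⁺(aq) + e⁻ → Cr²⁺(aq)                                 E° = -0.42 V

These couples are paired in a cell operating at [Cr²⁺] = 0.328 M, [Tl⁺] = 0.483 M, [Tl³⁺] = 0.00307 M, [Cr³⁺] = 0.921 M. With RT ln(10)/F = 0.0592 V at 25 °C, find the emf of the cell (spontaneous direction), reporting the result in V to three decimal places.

Tl³⁺/Tl⁺ is the cathode (higher E°), Cr³⁺/Cr²⁺ the anode: E°cell = +1.29 − (-0.42) = +1.71 V, n = 2.
Overall: Tl³⁺(aq) + 2 Cr²⁺(aq) → Tl⁺(aq) + 2 Cr³⁺(aq)
Q = [Tl⁺]·[Cr³⁺]^2 / ([Tl³⁺]·[Cr²⁺]^2); log Q = 3.094.
E = E° − (0.0592/n) log Q = +1.71 − (0.0592/2)(3.094) = +1.618 V.

+1.618 V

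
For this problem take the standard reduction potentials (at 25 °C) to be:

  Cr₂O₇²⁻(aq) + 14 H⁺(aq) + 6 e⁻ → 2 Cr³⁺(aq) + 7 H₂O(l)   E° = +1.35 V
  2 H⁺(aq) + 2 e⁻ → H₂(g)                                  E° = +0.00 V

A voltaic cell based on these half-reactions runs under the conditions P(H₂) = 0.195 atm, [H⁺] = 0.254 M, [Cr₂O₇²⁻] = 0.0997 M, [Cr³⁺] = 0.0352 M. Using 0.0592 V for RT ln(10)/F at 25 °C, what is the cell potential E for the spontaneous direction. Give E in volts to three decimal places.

+1.301 V

Cr₂O₇²⁻/Cr³⁺ is the cathode (higher E°), H⁺/H₂ the anode: E°cell = +1.35 − (+0.00) = +1.35 V, n = 6.
Overall: Cr₂O₇²⁻(aq) + 8 H⁺(aq) + 3 H₂(g) → 2 Cr³⁺(aq) + 7 H₂O(l)
Q = [Cr³⁺]^2 / ([Cr₂O₇²⁻]·[H⁺]^8·P(H₂)^3); log Q = 4.986.
E = E° − (0.0592/n) log Q = +1.35 − (0.0592/6)(4.986) = +1.301 V.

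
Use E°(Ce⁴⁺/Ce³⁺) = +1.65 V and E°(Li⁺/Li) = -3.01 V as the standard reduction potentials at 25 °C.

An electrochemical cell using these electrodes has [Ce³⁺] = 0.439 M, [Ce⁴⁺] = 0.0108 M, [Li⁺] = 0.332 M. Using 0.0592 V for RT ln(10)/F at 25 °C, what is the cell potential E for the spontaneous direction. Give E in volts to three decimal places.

Ce⁴⁺/Ce³⁺ is the cathode (higher E°), Li⁺/Li the anode: E°cell = +1.65 − (-3.01) = +4.66 V, n = 1.
Overall: Ce⁴⁺(aq) + Li(s) → Ce³⁺(aq) + Li⁺(aq)
Q = [Ce³⁺]·[Li⁺] / ([Ce⁴⁺]); log Q = 1.130.
E = E° − (0.0592/n) log Q = +4.66 − (0.0592/1)(1.130) = +4.593 V.

+4.593 V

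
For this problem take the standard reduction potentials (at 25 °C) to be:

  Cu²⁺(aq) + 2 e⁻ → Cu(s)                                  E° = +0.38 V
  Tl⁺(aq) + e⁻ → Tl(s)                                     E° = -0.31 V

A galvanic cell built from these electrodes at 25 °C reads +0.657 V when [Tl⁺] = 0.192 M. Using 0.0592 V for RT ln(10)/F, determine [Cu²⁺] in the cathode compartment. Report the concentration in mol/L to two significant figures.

Cu²⁺/Cu is the cathode, Tl⁺/Tl the anode: E°cell = +0.69 V, n = 2.
Overall reaction: Cu²⁺(aq) + 2 Tl(s) → Cu(s) + 2 Tl⁺(aq); Q = [Tl⁺]^2/[Cu²⁺]^1.
From E = E° − (0.0592/n) log Q: log Q = (E° − E)·n/0.0592 = (+0.69 − (+0.657))·2/0.0592 = 1.1149.
So 1·log[Cu²⁺] = 2·log(0.192) − log Q = -1.4334 − (1.1149) = -2.5483; [Cu²⁺] = 10^(-2.5483) ≈ 0.0028 M.

0.0028 M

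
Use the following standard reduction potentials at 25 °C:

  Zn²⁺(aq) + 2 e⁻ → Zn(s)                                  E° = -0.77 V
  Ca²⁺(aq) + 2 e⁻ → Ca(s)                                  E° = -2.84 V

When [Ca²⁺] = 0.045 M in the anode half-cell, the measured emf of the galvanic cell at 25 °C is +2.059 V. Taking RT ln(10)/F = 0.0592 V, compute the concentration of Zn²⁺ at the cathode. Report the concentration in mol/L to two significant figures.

0.019 M

Zn²⁺/Zn is the cathode, Ca²⁺/Ca the anode: E°cell = +2.07 V, n = 2.
Overall reaction: Zn²⁺(aq) + Ca(s) → Zn(s) + Ca²⁺(aq); Q = [Ca²⁺]^1/[Zn²⁺]^1.
From E = E° − (0.0592/n) log Q: log Q = (E° − E)·n/0.0592 = (+2.07 − (+2.059))·2/0.0592 = 0.3716.
So 1·log[Zn²⁺] = 1·log(0.045) − log Q = -1.3468 − (0.3716) = -1.7184; [Zn²⁺] = 10^(-1.7184) ≈ 0.019 M.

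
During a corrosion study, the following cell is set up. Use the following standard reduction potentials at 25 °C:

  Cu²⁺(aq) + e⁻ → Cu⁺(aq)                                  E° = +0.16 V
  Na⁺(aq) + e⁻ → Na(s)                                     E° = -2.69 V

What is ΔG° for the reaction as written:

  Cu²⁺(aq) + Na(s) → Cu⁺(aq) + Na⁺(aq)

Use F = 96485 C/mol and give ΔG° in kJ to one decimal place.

-275.0 kJ

As written, Cu²⁺/Cu⁺ is reduced (cathode) and Na⁺/Na is oxidised (anode), so E°cell = (+0.16) − (-2.69) = +2.85 V.
Balancing electrons gives n = 1.
ΔG° = −nFE° = −(1)(96485)(+2.85) = -274,982 J = -275.0 kJ.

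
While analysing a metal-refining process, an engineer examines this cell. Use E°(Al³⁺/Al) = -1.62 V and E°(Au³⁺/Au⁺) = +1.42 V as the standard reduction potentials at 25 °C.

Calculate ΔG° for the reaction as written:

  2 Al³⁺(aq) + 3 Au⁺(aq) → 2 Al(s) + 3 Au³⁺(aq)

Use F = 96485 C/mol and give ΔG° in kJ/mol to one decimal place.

+1759.9 kJ/mol

As written, Al³⁺/Al is reduced (cathode) and Au³⁺/Au⁺ is oxidised (anode), so E°cell = (-1.62) − (+1.42) = -3.04 V.
Balancing electrons gives n = 6.
ΔG° = −nFE° = −(6)(96485)(-3.04) = 1,759,886 J = +1759.9 kJ/mol.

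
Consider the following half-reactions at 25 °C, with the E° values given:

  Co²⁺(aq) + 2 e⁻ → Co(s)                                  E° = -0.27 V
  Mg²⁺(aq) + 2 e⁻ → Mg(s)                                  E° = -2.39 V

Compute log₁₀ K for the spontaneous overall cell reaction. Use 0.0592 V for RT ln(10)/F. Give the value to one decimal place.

Cathode: Co²⁺/Co; anode: Mg²⁺/Mg. E°cell = +2.12 V, n = 2.
log K = nE°cell / 0.0592 = (2)(+2.12) / 0.0592 = 71.6.

71.6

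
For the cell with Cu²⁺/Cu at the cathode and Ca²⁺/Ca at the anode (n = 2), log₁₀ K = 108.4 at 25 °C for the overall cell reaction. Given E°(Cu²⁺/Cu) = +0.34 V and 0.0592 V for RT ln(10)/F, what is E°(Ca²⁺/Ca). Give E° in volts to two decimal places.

-2.87 V

E°cell = (0.0592/n)·log K = (0.0592/2)(108.4) = +3.209 V.
Since Cu²⁺/Cu is the cathode and Ca²⁺/Ca the anode, E°cell = E°(Cu²⁺/Cu) − E°(Ca²⁺/Ca).
So E°(Ca²⁺/Ca) = E°(Cu²⁺/Cu) − E°cell = (+0.34) − (+3.209) = -2.87 V.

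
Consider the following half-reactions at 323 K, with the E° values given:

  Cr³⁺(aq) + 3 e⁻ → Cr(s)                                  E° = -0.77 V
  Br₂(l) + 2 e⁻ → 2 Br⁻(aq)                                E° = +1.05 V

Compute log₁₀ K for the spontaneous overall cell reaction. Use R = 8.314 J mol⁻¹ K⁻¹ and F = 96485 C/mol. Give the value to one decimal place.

170.4

Cathode: Br₂/Br⁻; anode: Cr³⁺/Cr. E°cell = (+1.05) − (-0.77) = +1.82 V, with n = 6.
ΔG° = −nFE° = −RT ln K, so ln K = nFE°/(RT) = (6)(96485)(+1.82) / ((8.314)(323)) = 392.347.
log₁₀ K = 392.347 / ln 10 = 170.4.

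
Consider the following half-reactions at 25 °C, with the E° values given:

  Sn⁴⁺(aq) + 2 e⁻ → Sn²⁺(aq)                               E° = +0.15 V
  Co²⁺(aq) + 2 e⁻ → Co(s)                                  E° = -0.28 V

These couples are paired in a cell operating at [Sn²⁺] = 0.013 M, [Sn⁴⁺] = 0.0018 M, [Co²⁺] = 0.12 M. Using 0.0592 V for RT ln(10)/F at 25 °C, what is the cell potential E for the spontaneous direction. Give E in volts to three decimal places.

+0.432 V

Sn⁴⁺/Sn²⁺ is the cathode (higher E°), Co²⁺/Co the anode: E°cell = +0.15 − (-0.28) = +0.43 V, n = 2.
Overall: Sn⁴⁺(aq) + Co(s) → Sn²⁺(aq) + Co²⁺(aq)
Q = [Sn²⁺]·[Co²⁺] / ([Sn⁴⁺]); log Q = -0.062.
E = E° − (0.0592/n) log Q = +0.43 − (0.0592/2)(-0.062) = +0.432 V.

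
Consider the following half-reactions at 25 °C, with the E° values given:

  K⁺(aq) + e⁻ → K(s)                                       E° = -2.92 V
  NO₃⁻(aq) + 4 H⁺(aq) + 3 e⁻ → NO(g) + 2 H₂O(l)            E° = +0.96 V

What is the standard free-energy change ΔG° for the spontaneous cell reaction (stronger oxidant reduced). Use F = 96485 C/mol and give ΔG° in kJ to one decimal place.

-1123.1 kJ

NO₃⁻/NO (E° = +0.96 V) is the cathode; K⁺/K (E° = -2.92 V) is the anode, so E°cell = +3.88 V.
Balancing electrons gives n = 3 (lcm of 3 and 1).
ΔG° = −nFE° = −(3)(96485)(+3.88) = -1,123,085 J = -1123.1 kJ.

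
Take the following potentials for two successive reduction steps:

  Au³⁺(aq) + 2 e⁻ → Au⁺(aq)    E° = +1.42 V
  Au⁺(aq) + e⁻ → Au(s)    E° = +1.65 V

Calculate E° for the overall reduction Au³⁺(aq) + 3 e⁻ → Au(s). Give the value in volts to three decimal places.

+1.497 V

Adding the free-energy changes (−nFE°) of the two steps gives −n₃FE°₃ = −n₁FE°₁ − n₂FE°₂.
E°₃ = (2×+1.42 + 1×+1.65) / 3 = (+4.490) / 3 = +1.497 V.
Simply averaging or adding the two E° values would be wrong; the electron-weighted sum is required.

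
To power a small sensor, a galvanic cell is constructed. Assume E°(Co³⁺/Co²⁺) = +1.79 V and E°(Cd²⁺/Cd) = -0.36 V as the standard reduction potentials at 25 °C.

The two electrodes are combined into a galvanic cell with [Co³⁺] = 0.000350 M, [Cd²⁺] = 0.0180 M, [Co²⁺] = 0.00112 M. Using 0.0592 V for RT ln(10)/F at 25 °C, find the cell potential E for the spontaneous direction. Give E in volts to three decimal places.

+2.172 V

Co³⁺/Co²⁺ is the cathode (higher E°), Cd²⁺/Cd the anode: E°cell = +1.79 − (-0.36) = +2.15 V, n = 2.
Overall: 2 Co³⁺(aq) + Cd(s) → 2 Co²⁺(aq) + Cd²⁺(aq)
Q = [Co²⁺]^2·[Cd²⁺] / ([Co³⁺]^2); log Q = -0.734.
E = E° − (0.0592/n) log Q = +2.15 − (0.0592/2)(-0.734) = +2.172 V.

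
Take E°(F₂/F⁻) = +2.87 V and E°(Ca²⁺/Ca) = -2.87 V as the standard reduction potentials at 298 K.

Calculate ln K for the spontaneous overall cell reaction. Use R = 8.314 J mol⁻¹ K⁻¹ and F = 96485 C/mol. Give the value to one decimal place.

447.1

Cathode: F₂/F⁻; anode: Ca²⁺/Ca. E°cell = (+2.87) − (-2.87) = +5.74 V, with n = 2.
ΔG° = −nFE° = −RT ln K, so ln K = nFE°/(RT) = (2)(96485)(+5.74) / ((8.314)(298)) = 447.070.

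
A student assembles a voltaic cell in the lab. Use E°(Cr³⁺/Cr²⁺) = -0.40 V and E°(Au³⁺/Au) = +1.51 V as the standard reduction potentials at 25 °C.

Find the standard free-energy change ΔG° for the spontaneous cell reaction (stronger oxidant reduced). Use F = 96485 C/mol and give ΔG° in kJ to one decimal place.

-552.9 kJ

Au³⁺/Au (E° = +1.51 V) is the cathode; Cr³⁺/Cr²⁺ (E° = -0.40 V) is the anode, so E°cell = +1.91 V.
Balancing electrons gives n = 3 (lcm of 3 and 1).
ΔG° = −nFE° = −(3)(96485)(+1.91) = -552,859 J = -552.9 kJ.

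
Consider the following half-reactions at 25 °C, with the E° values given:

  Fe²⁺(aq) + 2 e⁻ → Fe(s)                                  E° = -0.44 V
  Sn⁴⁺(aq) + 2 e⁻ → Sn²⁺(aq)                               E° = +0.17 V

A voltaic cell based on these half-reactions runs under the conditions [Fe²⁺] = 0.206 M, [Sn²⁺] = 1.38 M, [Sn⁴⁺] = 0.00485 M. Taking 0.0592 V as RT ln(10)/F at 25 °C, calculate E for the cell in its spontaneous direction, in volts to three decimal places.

+0.558 V

Sn⁴⁺/Sn²⁺ is the cathode (higher E°), Fe²⁺/Fe the anode: E°cell = +0.17 − (-0.44) = +0.61 V, n = 2.
Overall: Sn⁴⁺(aq) + Fe(s) → Sn²⁺(aq) + Fe²⁺(aq)
Q = [Sn²⁺]·[Fe²⁺] / ([Sn⁴⁺]); log Q = 1.768.
E = E° − (0.0592/n) log Q = +0.61 − (0.0592/2)(1.768) = +0.558 V.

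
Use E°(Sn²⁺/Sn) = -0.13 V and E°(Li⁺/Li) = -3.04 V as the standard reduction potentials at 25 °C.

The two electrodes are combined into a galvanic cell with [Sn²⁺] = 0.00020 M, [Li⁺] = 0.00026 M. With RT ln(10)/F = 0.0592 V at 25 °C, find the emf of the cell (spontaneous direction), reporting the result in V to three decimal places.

+3.013 V

Sn²⁺/Sn is the cathode (higher E°), Li⁺/Li the anode: E°cell = -0.13 − (-3.04) = +2.91 V, n = 2.
Overall: Sn²⁺(aq) + 2 Li(s) → Sn(s) + 2 Li⁺(aq)
Q = [Li⁺]^2 / ([Sn²⁺]); log Q = -3.471.
E = E° − (0.0592/n) log Q = +2.91 − (0.0592/2)(-3.471) = +3.013 V.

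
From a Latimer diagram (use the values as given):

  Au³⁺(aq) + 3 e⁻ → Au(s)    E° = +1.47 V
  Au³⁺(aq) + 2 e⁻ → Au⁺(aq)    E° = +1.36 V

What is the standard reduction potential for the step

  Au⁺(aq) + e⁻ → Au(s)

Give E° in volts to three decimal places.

+1.690 V

Sequential free energies add, so n₃E°₃ = n₁E°₁ + n₂E°₂.
With n₃ = 3, and the known step contributing 2×(+1.36) V, the unknown satisfies 1·E° = 3×(+1.47) − 2×(+1.36) = +1.690.
E° = +1.690 / 1 = +1.690 V.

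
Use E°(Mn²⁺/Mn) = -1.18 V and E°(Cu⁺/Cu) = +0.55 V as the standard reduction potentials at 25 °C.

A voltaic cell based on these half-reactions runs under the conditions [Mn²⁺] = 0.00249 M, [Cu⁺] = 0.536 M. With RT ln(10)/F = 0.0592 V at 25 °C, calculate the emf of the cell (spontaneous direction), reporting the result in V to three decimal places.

Cu⁺/Cu is the cathode (higher E°), Mn²⁺/Mn the anode: E°cell = +0.55 − (-1.18) = +1.73 V, n = 2.
Overall: 2 Cu⁺(aq) + Mn(s) → 2 Cu(s) + Mn²⁺(aq)
Q = [Mn²⁺] / ([Cu⁺]^2); log Q = -2.062.
E = E° − (0.0592/n) log Q = +1.73 − (0.0592/2)(-2.062) = +1.791 V.

+1.791 V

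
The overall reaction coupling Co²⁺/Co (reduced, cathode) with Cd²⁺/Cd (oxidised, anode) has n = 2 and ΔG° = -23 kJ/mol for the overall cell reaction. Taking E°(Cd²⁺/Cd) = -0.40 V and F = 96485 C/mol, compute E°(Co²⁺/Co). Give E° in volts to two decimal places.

-0.28 V

E°cell = −ΔG°/(nF) = −(-23×10³)/((2)(96485)) = +0.119 V.
Since Co²⁺/Co is the cathode and Cd²⁺/Cd the anode, E°cell = E°(Co²⁺/Co) − E°(Cd²⁺/Cd).
So E°(Co²⁺/Co) = E°cell + E°(Cd²⁺/Cd) = +0.119 + (-0.40) = -0.28 V.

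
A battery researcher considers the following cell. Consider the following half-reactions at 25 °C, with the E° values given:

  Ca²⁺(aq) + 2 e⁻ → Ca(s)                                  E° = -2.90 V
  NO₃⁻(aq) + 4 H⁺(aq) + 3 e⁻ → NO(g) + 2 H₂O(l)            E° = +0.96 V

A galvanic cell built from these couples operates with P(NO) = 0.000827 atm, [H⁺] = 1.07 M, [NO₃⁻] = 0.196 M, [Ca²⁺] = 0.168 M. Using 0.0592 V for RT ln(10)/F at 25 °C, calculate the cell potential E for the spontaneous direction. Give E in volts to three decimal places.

NO₃⁻/NO is the cathode (higher E°), Ca²⁺/Ca the anode: E°cell = +0.96 − (-2.90) = +3.86 V, n = 6.
Overall: 2 NO₃⁻(aq) + 8 H⁺(aq) + 3 Ca(s) → 2 NO(g) + 4 H₂O(l) + 3 Ca²⁺(aq)
Q = P(NO)^2·[Ca²⁺]^3 / ([NO₃⁻]^2·[H⁺]^8); log Q = -7.309.
E = E° − (0.0592/n) log Q = +3.86 − (0.0592/6)(-7.309) = +3.932 V.

+3.932 V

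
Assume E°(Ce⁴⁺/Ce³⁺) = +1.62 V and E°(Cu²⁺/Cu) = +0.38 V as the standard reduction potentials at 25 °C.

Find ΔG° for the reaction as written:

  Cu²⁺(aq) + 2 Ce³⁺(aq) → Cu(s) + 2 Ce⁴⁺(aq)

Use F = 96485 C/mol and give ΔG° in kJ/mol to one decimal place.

As written, Cu²⁺/Cu is reduced (cathode) and Ce⁴⁺/Ce³⁺ is oxidised (anode), so E°cell = (+0.38) − (+1.62) = -1.24 V.
Balancing electrons gives n = 2.
ΔG° = −nFE° = −(2)(96485)(-1.24) = 239,283 J = +239.3 kJ/mol.

+239.3 kJ/mol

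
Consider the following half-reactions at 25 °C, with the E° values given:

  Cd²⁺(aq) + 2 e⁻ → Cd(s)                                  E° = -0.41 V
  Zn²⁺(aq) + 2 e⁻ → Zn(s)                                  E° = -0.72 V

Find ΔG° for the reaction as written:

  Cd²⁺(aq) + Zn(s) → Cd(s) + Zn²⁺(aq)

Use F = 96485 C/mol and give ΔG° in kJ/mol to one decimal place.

As written, Cd²⁺/Cd is reduced (cathode) and Zn²⁺/Zn is oxidised (anode), so E°cell = (-0.41) − (-0.72) = +0.31 V.
Balancing electrons gives n = 2.
ΔG° = −nFE° = −(2)(96485)(+0.31) = -59,821 J = -59.8 kJ/mol.

-59.8 kJ/mol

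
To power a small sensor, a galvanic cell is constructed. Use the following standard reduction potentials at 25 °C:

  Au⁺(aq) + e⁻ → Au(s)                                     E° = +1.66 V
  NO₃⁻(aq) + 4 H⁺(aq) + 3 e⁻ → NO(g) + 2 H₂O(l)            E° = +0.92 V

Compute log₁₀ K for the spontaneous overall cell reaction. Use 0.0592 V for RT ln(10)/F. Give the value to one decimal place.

Cathode: Au⁺/Au; anode: NO₃⁻/NO. E°cell = +0.74 V, n = 3.
log K = nE°cell / 0.0592 = (3)(+0.74) / 0.0592 = 37.5.

37.5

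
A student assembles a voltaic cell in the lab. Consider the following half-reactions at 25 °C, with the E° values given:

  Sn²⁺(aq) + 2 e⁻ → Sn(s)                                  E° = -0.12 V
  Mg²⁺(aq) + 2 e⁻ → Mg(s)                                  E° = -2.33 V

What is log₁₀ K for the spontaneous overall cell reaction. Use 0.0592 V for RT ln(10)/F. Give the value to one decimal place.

Cathode: Sn²⁺/Sn; anode: Mg²⁺/Mg. E°cell = +2.21 V, n = 2.
log K = nE°cell / 0.0592 = (2)(+2.21) / 0.0592 = 74.7.

74.7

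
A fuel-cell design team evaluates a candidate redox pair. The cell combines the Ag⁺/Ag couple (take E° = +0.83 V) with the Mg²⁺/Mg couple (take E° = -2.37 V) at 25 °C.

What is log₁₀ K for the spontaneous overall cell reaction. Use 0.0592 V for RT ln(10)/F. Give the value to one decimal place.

108.1

Cathode: Ag⁺/Ag; anode: Mg²⁺/Mg. E°cell = +3.20 V, n = 2.
log K = nE°cell / 0.0592 = (2)(+3.20) / 0.0592 = 108.1.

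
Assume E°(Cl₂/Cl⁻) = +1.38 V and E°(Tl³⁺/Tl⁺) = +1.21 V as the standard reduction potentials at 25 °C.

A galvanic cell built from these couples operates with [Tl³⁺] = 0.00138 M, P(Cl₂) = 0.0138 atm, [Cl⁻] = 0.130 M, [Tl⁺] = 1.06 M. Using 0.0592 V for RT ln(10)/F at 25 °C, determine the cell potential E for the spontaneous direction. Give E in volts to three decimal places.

+0.253 V

Cl₂/Cl⁻ is the cathode (higher E°), Tl³⁺/Tl⁺ the anode: E°cell = +1.38 − (+1.21) = +0.17 V, n = 2.
Overall: Cl₂(g) + Tl⁺(aq) → 2 Cl⁻(aq) + Tl³⁺(aq)
Q = [Cl⁻]^2·[Tl³⁺] / (P(Cl₂)·[Tl⁺]); log Q = -2.797.
E = E° − (0.0592/n) log Q = +0.17 − (0.0592/2)(-2.797) = +0.253 V.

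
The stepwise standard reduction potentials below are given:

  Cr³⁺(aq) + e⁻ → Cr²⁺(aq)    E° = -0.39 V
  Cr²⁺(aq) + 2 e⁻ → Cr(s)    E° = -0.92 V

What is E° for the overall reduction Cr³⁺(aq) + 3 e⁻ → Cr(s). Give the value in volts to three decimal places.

Adding the free-energy changes (−nFE°) of the two steps gives −n₃FE°₃ = −n₁FE°₁ − n₂FE°₂.
E°₃ = (1×-0.39 + 2×-0.92) / 3 = (-2.230) / 3 = -0.743 V.
Simply averaging or adding the two E° values would be wrong; the electron-weighted sum is required.

-0.743 V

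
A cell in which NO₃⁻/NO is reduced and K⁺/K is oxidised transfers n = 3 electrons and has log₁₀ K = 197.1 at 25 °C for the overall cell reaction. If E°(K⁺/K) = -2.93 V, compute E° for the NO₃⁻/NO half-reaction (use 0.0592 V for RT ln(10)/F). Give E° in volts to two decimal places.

+0.96 V

E°cell = (0.0592/n)·log K = (0.0592/3)(197.1) = +3.889 V.
Since NO₃⁻/NO is the cathode and K⁺/K the anode, E°cell = E°(NO₃⁻/NO) − E°(K⁺/K).
So E°(NO₃⁻/NO) = E°cell + E°(K⁺/K) = +3.889 + (-2.93) = +0.96 V.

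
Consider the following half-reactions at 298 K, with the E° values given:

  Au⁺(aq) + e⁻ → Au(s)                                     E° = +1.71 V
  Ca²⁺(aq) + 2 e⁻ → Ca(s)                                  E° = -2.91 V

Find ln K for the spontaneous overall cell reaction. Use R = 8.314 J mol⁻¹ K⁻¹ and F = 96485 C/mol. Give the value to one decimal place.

359.8

Cathode: Au⁺/Au; anode: Ca²⁺/Ca. E°cell = (+1.71) − (-2.91) = +4.62 V, with n = 2.
ΔG° = −nFE° = −RT ln K, so ln K = nFE°/(RT) = (2)(96485)(+4.62) / ((8.314)(298)) = 359.837.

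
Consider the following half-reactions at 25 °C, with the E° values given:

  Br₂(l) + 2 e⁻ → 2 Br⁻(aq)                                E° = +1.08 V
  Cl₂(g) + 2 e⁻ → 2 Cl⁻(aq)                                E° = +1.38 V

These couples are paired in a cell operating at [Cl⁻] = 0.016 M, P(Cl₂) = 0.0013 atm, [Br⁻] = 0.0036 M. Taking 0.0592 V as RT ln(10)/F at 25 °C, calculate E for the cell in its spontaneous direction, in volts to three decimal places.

+0.176 V

Cl₂/Cl⁻ is the cathode (higher E°), Br₂/Br⁻ the anode: E°cell = +1.38 − (+1.08) = +0.30 V, n = 2.
Overall: Cl₂(g) + 2 Br⁻(aq) → 2 Cl⁻(aq) + Br₂(l)
Q = [Cl⁻]^2 / (P(Cl₂)·[Br⁻]^2); log Q = 4.182.
E = E° − (0.0592/n) log Q = +0.30 − (0.0592/2)(4.182) = +0.176 V.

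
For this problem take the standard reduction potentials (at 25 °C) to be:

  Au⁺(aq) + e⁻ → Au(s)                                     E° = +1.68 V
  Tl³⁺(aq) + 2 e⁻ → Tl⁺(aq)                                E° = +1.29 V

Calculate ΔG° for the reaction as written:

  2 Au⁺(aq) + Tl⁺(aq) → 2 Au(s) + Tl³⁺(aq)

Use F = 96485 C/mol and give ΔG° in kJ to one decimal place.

As written, Au⁺/Au is reduced (cathode) and Tl³⁺/Tl⁺ is oxidised (anode), so E°cell = (+1.68) − (+1.29) = +0.39 V.
Balancing electrons gives n = 2.
ΔG° = −nFE° = −(2)(96485)(+0.39) = -75,258 J = -75.3 kJ.

-75.3 kJ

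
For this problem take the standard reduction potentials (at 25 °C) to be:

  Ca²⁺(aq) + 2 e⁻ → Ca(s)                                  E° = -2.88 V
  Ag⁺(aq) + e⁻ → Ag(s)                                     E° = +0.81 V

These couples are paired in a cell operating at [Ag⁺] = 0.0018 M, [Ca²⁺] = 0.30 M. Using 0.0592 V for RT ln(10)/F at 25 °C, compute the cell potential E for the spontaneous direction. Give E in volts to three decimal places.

Ag⁺/Ag is the cathode (higher E°), Ca²⁺/Ca the anode: E°cell = +0.81 − (-2.88) = +3.69 V, n = 2.
Overall: 2 Ag⁺(aq) + Ca(s) → 2 Ag(s) + Ca²⁺(aq)
Q = [Ca²⁺] / ([Ag⁺]^2); log Q = 4.967.
E = E° − (0.0592/n) log Q = +3.69 − (0.0592/2)(4.967) = +3.543 V.

+3.543 V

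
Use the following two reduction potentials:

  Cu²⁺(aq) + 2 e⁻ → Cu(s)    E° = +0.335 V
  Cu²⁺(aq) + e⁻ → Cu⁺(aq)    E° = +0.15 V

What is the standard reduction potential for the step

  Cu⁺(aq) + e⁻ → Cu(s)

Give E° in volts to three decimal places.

Sequential free energies add, so n₃E°₃ = n₁E°₁ + n₂E°₂.
With n₃ = 2, and the known step contributing 1×(+0.15) V, the unknown satisfies 1·E° = 2×(+0.335) − 1×(+0.15) = +0.520.
E° = +0.520 / 1 = +0.520 V.

+0.520 V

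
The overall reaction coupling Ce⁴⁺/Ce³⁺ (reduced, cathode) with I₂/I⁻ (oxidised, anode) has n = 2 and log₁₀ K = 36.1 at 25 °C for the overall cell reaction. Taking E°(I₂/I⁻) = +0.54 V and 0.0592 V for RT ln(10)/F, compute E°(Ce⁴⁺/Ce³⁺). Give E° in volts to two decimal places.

E°cell = (0.0592/n)·log K = (0.0592/2)(36.1) = +1.069 V.
Since Ce⁴⁺/Ce³⁺ is the cathode and I₂/I⁻ the anode, E°cell = E°(Ce⁴⁺/Ce³⁺) − E°(I₂/I⁻).
So E°(Ce⁴⁺/Ce³⁺) = E°cell + E°(I₂/I⁻) = +1.069 + (+0.54) = +1.61 V.

+1.61 V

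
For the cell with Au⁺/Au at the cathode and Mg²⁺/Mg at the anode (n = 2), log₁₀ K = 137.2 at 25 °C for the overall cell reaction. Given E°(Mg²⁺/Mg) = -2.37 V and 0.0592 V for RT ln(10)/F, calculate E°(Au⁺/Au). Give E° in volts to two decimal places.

E°cell = (0.0592/n)·log K = (0.0592/2)(137.2) = +4.061 V.
Since Au⁺/Au is the cathode and Mg²⁺/Mg the anode, E°cell = E°(Au⁺/Au) − E°(Mg²⁺/Mg).
So E°(Au⁺/Au) = E°cell + E°(Mg²⁺/Mg) = +4.061 + (-2.37) = +1.69 V.

+1.69 V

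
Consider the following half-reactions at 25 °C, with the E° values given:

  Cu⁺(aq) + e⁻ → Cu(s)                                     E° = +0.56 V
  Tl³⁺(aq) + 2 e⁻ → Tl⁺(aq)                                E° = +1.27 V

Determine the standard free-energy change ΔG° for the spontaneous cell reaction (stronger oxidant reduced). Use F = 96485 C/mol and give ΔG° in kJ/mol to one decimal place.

-137.0 kJ/mol

Tl³⁺/Tl⁺ (E° = +1.27 V) is the cathode; Cu⁺/Cu (E° = +0.56 V) is the anode, so E°cell = +0.71 V.
Balancing electrons gives n = 2 (lcm of 2 and 1).
ΔG° = −nFE° = −(2)(96485)(+0.71) = -137,009 J = -137.0 kJ/mol.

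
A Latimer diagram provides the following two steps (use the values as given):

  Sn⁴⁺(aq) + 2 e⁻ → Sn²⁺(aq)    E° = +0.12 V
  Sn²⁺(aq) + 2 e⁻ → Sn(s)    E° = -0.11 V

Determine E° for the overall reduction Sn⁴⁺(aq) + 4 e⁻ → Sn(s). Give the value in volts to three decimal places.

+0.005 V

Since ΔG° = −nFE° is additive over sequential reductions, n₃E°₃ = n₁E°₁ + n₂E°₂.
E°₃ = (2×+0.12 + 2×-0.11) / 4 = (+0.020) / 4 = +0.005 V.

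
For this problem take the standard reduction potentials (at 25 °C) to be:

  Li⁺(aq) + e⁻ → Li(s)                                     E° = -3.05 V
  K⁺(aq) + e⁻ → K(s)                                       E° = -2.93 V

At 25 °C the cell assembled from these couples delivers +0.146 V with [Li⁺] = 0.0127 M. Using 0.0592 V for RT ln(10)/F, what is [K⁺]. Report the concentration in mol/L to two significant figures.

0.035 M

K⁺/K is the cathode, Li⁺/Li the anode: E°cell = +0.12 V, n = 1.
Overall reaction: K⁺(aq) + Li(s) → K(s) + Li⁺(aq); Q = [Li⁺]^1/[K⁺]^1.
From E = E° − (0.0592/n) log Q: log Q = (E° − E)·n/0.0592 = (+0.12 − (+0.146))·1/0.0592 = -0.4392.
So 1·log[K⁺] = 1·log(0.0127) − log Q = -1.8962 − (-0.4392) = -1.4570; [K⁺] = 10^(-1.4570) ≈ 0.035 M.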